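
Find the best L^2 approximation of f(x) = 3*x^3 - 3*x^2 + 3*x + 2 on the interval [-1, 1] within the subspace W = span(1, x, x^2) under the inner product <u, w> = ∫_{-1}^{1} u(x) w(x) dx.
g(x) = -3*x^2 + 24*x/5 + 2

The best approximation g ∈ W is the orthogonal projection of f onto W. Writing g = a_0 + a_1 x + a_2 x^2, the coefficients solve the normal equations G · a = b where
  G_{ij} = <φ_i, φ_j> and b_i = <f, φ_i>, with φ_0 = 1, φ_1 = x, φ_2 = x^2.
G =
  [2, 0, 2/3]
  [0, 2/3, 0]
  [2/3, 0, 2/5],
b = (2, 16/5, 2/15).
Solving gives a_0 = 2, a_1 = 24/5, a_2 = -3, so
  g(x) = -3*x^2 + 24*x/5 + 2.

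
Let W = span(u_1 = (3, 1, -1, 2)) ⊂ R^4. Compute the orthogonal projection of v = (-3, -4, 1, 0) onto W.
proj_W(v) = (-14/5, -14/15, 14/15, -28/15)

Set up U = [u_1 | ... | u_1] ∈ R^(4×1). The projector onto W = col(U) is P = U (U^T U)^(-1) U^T.
Compute U^T U =
  [15],
and U^T v = (-14).
Solve U^T U · c = U^T v for the coefficients: c = (-14/15). The projection is proj_W(v) = U c.
Check: (v - proj_W(v)) · u_1 = 0  (should be 0).
Result: proj_W(v) = (-14/5, -14/15, 14/15, -28/15).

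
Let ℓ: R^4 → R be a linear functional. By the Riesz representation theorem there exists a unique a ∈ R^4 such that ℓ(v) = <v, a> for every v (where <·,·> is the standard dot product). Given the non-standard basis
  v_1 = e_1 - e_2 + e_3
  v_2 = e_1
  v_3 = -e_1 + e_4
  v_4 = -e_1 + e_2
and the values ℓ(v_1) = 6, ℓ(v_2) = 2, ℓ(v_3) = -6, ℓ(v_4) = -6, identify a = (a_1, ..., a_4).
a = (2, -4, 0, -4)

Write a = (a_1, ..., a_4) in the standard basis. For each basis vector v_i, ℓ(v_i) = <v_i, a> is a linear equation in the a_j's. Collect the n equations into a matrix system V a = ℓ, where row i of V is v_i (expressed in the standard basis). Since V is invertible (lower-triangular with 1s on the diagonal, up to permutation), solve by back-substitution:
  V =
[[1, -1, 1, 0],
 [1, 0, 0, 0],
 [-1, 0, 0, 1],
 [-1, 1, 0, 0]]
  V a = (6, 2, -6, -6)
Solving gives a = (2, -4, 0, -4).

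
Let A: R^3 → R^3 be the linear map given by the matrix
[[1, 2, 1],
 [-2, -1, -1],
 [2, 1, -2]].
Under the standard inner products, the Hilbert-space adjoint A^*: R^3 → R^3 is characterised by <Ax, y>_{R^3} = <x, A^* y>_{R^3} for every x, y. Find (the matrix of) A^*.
A^* = A^T =
[[1, -2, 2],
 [2, -1, 1],
 [1, -1, -2]]

For real matrices with standard dot products, the defining identity <Ax, y> = <x, A^* y> gives (Ax)^T y = x^T (A^*) y, i.e. x^T A^T y = x^T (A^*) y. Since this holds for all x, y, we must have A^* = A^T. Therefore
A^* =
[[1, -2, 2],
 [2, -1, 1],
 [1, -1, -2]].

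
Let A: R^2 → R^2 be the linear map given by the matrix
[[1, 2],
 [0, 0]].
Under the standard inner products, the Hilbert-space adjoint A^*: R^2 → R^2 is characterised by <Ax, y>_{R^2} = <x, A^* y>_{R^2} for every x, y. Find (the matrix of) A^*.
A^* = A^T =
[[1, 0],
 [2, 0]]

For real matrices with standard dot products, the defining identity <Ax, y> = <x, A^* y> gives (Ax)^T y = x^T (A^*) y, i.e. x^T A^T y = x^T (A^*) y. Since this holds for all x, y, we must have A^* = A^T. Therefore
A^* =
[[1, 0],
 [2, 0]].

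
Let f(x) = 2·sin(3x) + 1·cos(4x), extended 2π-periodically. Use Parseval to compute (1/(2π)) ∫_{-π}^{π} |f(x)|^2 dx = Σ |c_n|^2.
Σ |c_n|^2 = 5/2

Expand |f|^2 and use orthogonality of {sin(nx), cos(mx)} on [-π, π]:
  ∫_{-π}^{π} sin(nx)^2 dx = π, ∫ cos(mx)^2 dx = π, and cross terms integrate to 0.
So ∫_{-π}^{π} f(x)^2 dx = 2^2 · π + 1^2 · π = (4 + 1)π.
Divide by 2π: (4 + 1)/2 = 5/2.
By Parseval, this equals Σ |c_n|^2.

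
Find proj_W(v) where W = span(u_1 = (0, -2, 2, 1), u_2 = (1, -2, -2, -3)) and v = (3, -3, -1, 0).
proj_W(v) = (37/51, -48/17, -4/51, -76/51)

Set up U = [u_1 | ... | u_2] ∈ R^(4×2). The projector onto W = col(U) is P = U (U^T U)^(-1) U^T.
Compute U^T U =
  [9, -3]
  [-3, 18],
and U^T v = (4, 11).
Solve U^T U · c = U^T v for the coefficients: c = (35/51, 37/51). The projection is proj_W(v) = U c.
Check: (v - proj_W(v)) · u_1 = 0  (should be 0).
Check: (v - proj_W(v)) · u_2 = 0  (should be 0).
Result: proj_W(v) = (37/51, -48/17, -4/51, -76/51).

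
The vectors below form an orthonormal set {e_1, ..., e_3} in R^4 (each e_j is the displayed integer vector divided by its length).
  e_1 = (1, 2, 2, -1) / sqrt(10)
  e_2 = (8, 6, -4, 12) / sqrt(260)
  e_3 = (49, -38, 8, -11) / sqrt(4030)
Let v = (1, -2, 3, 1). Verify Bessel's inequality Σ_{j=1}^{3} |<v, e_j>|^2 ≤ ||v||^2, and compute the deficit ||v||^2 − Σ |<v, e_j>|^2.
Σ |<v, e_j>|^2 = 804/155; ||v||^2 = 15; deficit = 1521/155

Write each e_j = u_j / sqrt(<u_j, u_j>) where u_j is the displayed integer vector. Then <v, e_j> = <v, u_j> / sqrt(<u_j, u_j>), so |<v, e_j>|^2 = <v, u_j>^2 / <u_j, u_j>.
Coefficients: <v, e_1> = 2/sqrt(10), <v, e_2> = -4/sqrt(260), <v, e_3> = 138/sqrt(4030).
Square and sum: Σ |<v, e_j>|^2 = 804/155.
Compute ||v||^2 = v·v = 15.
Deficit = 15 − 804/155 = 1521/155 ≥ 0, confirming Bessel's inequality. (The deficit equals ||v − Σ <v,e_j> e_j||^2, the squared distance from v to span{e_j}.)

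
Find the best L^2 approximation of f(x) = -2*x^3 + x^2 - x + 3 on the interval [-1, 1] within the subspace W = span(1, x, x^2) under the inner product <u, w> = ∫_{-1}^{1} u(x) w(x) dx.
g(x) = x^2 - 11*x/5 + 3

The best approximation g ∈ W is the orthogonal projection of f onto W. Writing g = a_0 + a_1 x + a_2 x^2, the coefficients solve the normal equations G · a = b where
  G_{ij} = <φ_i, φ_j> and b_i = <f, φ_i>, with φ_0 = 1, φ_1 = x, φ_2 = x^2.
G =
  [2, 0, 2/3]
  [0, 2/3, 0]
  [2/3, 0, 2/5],
b = (20/3, -22/15, 12/5).
Solving gives a_0 = 3, a_1 = -11/5, a_2 = 1, so
  g(x) = x^2 - 11*x/5 + 3.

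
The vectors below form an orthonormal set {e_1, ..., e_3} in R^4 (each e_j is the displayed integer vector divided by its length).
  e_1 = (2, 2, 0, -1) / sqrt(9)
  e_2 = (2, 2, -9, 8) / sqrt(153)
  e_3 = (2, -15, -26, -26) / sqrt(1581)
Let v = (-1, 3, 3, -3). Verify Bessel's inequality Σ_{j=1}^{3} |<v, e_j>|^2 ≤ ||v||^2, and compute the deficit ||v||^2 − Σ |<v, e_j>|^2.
Σ |<v, e_j>|^2 = 1979/93; ||v||^2 = 28; deficit = 625/93

Write each e_j = u_j / sqrt(<u_j, u_j>) where u_j is the displayed integer vector. Then <v, e_j> = <v, u_j> / sqrt(<u_j, u_j>), so |<v, e_j>|^2 = <v, u_j>^2 / <u_j, u_j>.
Coefficients: <v, e_1> = 7/sqrt(9), <v, e_2> = -47/sqrt(153), <v, e_3> = -47/sqrt(1581).
Square and sum: Σ |<v, e_j>|^2 = 1979/93.
Compute ||v||^2 = v·v = 28.
Deficit = 28 − 1979/93 = 625/93 ≥ 0, confirming Bessel's inequality. (The deficit equals ||v − Σ <v,e_j> e_j||^2, the squared distance from v to span{e_j}.)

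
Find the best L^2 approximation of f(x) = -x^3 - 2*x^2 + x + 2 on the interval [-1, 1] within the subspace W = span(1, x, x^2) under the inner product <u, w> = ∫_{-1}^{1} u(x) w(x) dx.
g(x) = -2*x^2 + 2*x/5 + 2

The best approximation g ∈ W is the orthogonal projection of f onto W. Writing g = a_0 + a_1 x + a_2 x^2, the coefficients solve the normal equations G · a = b where
  G_{ij} = <φ_i, φ_j> and b_i = <f, φ_i>, with φ_0 = 1, φ_1 = x, φ_2 = x^2.
G =
  [2, 0, 2/3]
  [0, 2/3, 0]
  [2/3, 0, 2/5],
b = (8/3, 4/15, 8/15).
Solving gives a_0 = 2, a_1 = 2/5, a_2 = -2, so
  g(x) = -2*x^2 + 2*x/5 + 2.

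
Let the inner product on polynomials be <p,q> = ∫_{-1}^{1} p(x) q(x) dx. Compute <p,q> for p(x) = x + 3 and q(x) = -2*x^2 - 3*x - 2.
<p,q> = -18

Expand the product: p(x)·q(x) = -2*x^3 - 9*x^2 - 11*x - 6.
∫_{-1}^{1} of each monomial x^k gives [2/(k+1) if k even, 0 if k odd]. Integrating term-by-term (or equivalently evaluating the antiderivative F(x) = -x^4/2 - 3*x^3 - 11*x^2/2 - 6*x at the endpoints):
  F(1) − F(−1) = -15 − (3) = -18.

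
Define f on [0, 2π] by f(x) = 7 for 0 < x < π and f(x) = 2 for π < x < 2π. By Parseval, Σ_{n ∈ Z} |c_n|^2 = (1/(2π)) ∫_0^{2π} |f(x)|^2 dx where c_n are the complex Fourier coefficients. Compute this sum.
Σ |c_n|^2 = 53/2

Parseval equates the L^2 energy of f (normalised by 1/(2π)) with the ℓ^2 sum of its Fourier coefficients: (1/(2π)) ∫_0^{2π} |f|^2 = Σ |c_n|^2.
Compute the left side: (1/(2π)) [∫_0^π 7^2 dx + ∫_π^{2π} 2^2 dx] = (1/(2π)) · (49π + 4π) = (49 + 4)/2 = 53/2.
So Σ_{n ∈ Z} |c_n|^2 = 53/2.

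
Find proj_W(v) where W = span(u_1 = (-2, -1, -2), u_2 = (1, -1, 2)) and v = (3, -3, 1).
proj_W(v) = (27/29, -57/29, 74/29)

Set up U = [u_1 | ... | u_2] ∈ R^(3×2). The projector onto W = col(U) is P = U (U^T U)^(-1) U^T.
Compute U^T U =
  [9, -5]
  [-5, 6],
and U^T v = (-5, 8).
Solve U^T U · c = U^T v for the coefficients: c = (10/29, 47/29). The projection is proj_W(v) = U c.
Check: (v - proj_W(v)) · u_1 = 0  (should be 0).
Check: (v - proj_W(v)) · u_2 = 0  (should be 0).
Result: proj_W(v) = (27/29, -57/29, 74/29).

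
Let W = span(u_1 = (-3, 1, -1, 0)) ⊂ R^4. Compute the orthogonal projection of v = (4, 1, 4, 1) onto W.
proj_W(v) = (45/11, -15/11, 15/11, 0)

Set up U = [u_1 | ... | u_1] ∈ R^(4×1). The projector onto W = col(U) is P = U (U^T U)^(-1) U^T.
Compute U^T U =
  [11],
and U^T v = (-15).
Solve U^T U · c = U^T v for the coefficients: c = (-15/11). The projection is proj_W(v) = U c.
Check: (v - proj_W(v)) · u_1 = 0  (should be 0).
Result: proj_W(v) = (45/11, -15/11, 15/11, 0).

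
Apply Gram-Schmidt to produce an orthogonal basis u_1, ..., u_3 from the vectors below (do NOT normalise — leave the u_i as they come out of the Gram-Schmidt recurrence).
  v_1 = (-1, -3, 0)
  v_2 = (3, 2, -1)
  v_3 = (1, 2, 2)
Orthogonal basis:
  u_1 = (-1, -3, 0)
  u_2 = (21/10, -7/10, -1)
  u_3 = (45/59, -15/59, 105/59)

Apply the Gram-Schmidt recurrence
  u_1 = v_1
  u_i = v_i − Σ_{j<i} ((v_i · u_j) / (u_j · u_j)) · u_j.

Step by step this gives:
  u_1 = (-1, -3, 0)
  u_2 = (21/10, -7/10, -1)
  u_3 = (45/59, -15/59, 105/59)

Orthogonality check:
  u_2 · u_1 = 0 (should be 0)
  u_3 · u_1 = 0 (should be 0)
  u_3 · u_2 = 0 (should be 0)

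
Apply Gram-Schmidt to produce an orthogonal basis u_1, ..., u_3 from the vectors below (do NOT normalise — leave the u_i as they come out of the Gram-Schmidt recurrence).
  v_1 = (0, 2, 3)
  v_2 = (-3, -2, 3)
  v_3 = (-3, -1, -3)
Orthogonal basis:
  u_1 = (0, 2, 3)
  u_2 = (-3, -36/13, 24/13)
  u_3 = (-60/29, 45/29, -30/29)

Apply the Gram-Schmidt recurrence
  u_1 = v_1
  u_i = v_i − Σ_{j<i} ((v_i · u_j) / (u_j · u_j)) · u_j.

Step by step this gives:
  u_1 = (0, 2, 3)
  u_2 = (-3, -36/13, 24/13)
  u_3 = (-60/29, 45/29, -30/29)

Orthogonality check:
  u_2 · u_1 = 0 (should be 0)
  u_3 · u_1 = 0 (should be 0)
  u_3 · u_2 = 0 (should be 0)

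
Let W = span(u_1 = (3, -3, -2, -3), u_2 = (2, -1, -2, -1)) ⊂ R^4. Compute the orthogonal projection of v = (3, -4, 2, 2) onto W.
proj_W(v) = (17/27, -43/27, 2/9, -43/27)

Set up U = [u_1 | ... | u_2] ∈ R^(4×2). The projector onto W = col(U) is P = U (U^T U)^(-1) U^T.
Compute U^T U =
  [31, 16]
  [16, 10],
and U^T v = (11, 4).
Solve U^T U · c = U^T v for the coefficients: c = (23/27, -26/27). The projection is proj_W(v) = U c.
Check: (v - proj_W(v)) · u_1 = 0  (should be 0).
Check: (v - proj_W(v)) · u_2 = 0  (should be 0).
Result: proj_W(v) = (17/27, -43/27, 2/9, -43/27).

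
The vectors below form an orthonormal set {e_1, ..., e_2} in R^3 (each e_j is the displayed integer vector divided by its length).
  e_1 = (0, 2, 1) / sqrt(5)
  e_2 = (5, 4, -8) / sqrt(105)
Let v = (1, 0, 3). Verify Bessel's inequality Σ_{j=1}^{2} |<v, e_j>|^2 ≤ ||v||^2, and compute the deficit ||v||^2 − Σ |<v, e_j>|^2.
Σ |<v, e_j>|^2 = 110/21; ||v||^2 = 10; deficit = 100/21

Write each e_j = u_j / sqrt(<u_j, u_j>) where u_j is the displayed integer vector. Then <v, e_j> = <v, u_j> / sqrt(<u_j, u_j>), so |<v, e_j>|^2 = <v, u_j>^2 / <u_j, u_j>.
Coefficients: <v, e_1> = 3/sqrt(5), <v, e_2> = -19/sqrt(105).
Square and sum: Σ |<v, e_j>|^2 = 110/21.
Compute ||v||^2 = v·v = 10.
Deficit = 10 − 110/21 = 100/21 ≥ 0, confirming Bessel's inequality. (The deficit equals ||v − Σ <v,e_j> e_j||^2, the squared distance from v to span{e_j}.)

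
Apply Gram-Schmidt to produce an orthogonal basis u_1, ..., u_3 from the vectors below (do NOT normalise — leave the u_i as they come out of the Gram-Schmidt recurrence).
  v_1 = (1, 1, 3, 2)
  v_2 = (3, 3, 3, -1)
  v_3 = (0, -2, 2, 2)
Orthogonal basis:
  u_1 = (1, 1, 3, 2)
  u_2 = (32/15, 32/15, 2/5, -41/15)
  u_3 = (152/251, -350/251, 154/251, -132/251)

Apply the Gram-Schmidt recurrence
  u_1 = v_1
  u_i = v_i − Σ_{j<i} ((v_i · u_j) / (u_j · u_j)) · u_j.

Step by step this gives:
  u_1 = (1, 1, 3, 2)
  u_2 = (32/15, 32/15, 2/5, -41/15)
  u_3 = (152/251, -350/251, 154/251, -132/251)

Orthogonality check:
  u_2 · u_1 = 0 (should be 0)
  u_3 · u_1 = 0 (should be 0)
  u_3 · u_2 = 0 (should be 0)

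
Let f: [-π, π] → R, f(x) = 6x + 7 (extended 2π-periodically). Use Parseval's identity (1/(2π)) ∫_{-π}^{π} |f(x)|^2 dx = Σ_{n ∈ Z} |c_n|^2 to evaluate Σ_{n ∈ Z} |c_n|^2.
Σ |c_n|^2 = 12π^2 + 49

Expand and integrate term by term over [-π, π]:
  ∫ (6x)^2 dx = 36·(2π^3/3); ∫ 2·6·(7)·x dx = 0 (odd integrand); ∫ 7^2 dx = 49·2π.
So (1/(2π)) ∫_{-π}^{π} (6x + 7)^2 dx = 36π^2/3 + 49 = 12π^2 + 49.
Parseval ⇒ Σ |c_n|^2 = 12π^2 + 49.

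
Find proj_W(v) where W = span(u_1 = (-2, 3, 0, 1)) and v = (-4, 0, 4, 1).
proj_W(v) = (-9/7, 27/14, 0, 9/14)

Set up U = [u_1 | ... | u_1] ∈ R^(4×1). The projector onto W = col(U) is P = U (U^T U)^(-1) U^T.
Compute U^T U =
  [14],
and U^T v = (9).
Solve U^T U · c = U^T v for the coefficients: c = (9/14). The projection is proj_W(v) = U c.
Check: (v - proj_W(v)) · u_1 = 0  (should be 0).
Result: proj_W(v) = (-9/7, 27/14, 0, 9/14).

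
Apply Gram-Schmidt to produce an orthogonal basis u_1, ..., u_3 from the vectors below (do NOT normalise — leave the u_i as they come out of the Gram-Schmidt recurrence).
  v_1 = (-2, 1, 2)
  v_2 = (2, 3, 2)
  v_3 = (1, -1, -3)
Orthogonal basis:
  u_1 = (-2, 1, 2)
  u_2 = (8/3, 8/3, 4/3)
  u_3 = (-1/3, 2/3, -2/3)

Apply the Gram-Schmidt recurrence
  u_1 = v_1
  u_i = v_i − Σ_{j<i} ((v_i · u_j) / (u_j · u_j)) · u_j.

Step by step this gives:
  u_1 = (-2, 1, 2)
  u_2 = (8/3, 8/3, 4/3)
  u_3 = (-1/3, 2/3, -2/3)

Orthogonality check:
  u_2 · u_1 = 0 (should be 0)
  u_3 · u_1 = 0 (should be 0)
  u_3 · u_2 = 0 (should be 0)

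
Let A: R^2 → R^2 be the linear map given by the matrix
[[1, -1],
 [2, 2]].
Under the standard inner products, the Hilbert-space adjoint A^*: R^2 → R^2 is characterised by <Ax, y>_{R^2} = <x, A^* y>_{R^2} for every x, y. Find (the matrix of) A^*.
A^* = A^T =
[[1, 2],
 [-1, 2]]

For real matrices with standard dot products, the defining identity <Ax, y> = <x, A^* y> gives (Ax)^T y = x^T (A^*) y, i.e. x^T A^T y = x^T (A^*) y. Since this holds for all x, y, we must have A^* = A^T. Therefore
A^* =
[[1, 2],
 [-1, 2]].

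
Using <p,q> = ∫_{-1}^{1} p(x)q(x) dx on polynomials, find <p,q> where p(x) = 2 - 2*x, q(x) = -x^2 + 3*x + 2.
<p,q> = 8/3

Expand the product: p(x)·q(x) = 2*x^3 - 8*x^2 + 2*x + 4.
∫_{-1}^{1} of each monomial x^k gives [2/(k+1) if k even, 0 if k odd]. Integrating term-by-term (or equivalently evaluating the antiderivative F(x) = x^4/2 - 8*x^3/3 + x^2 + 4*x at the endpoints):
  F(1) − F(−1) = 17/6 − (1/6) = 8/3.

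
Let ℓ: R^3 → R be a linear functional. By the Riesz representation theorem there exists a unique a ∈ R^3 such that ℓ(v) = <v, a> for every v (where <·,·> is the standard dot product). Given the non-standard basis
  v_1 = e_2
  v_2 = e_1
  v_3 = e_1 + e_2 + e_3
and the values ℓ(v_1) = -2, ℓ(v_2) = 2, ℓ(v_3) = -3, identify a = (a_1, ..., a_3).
a = (2, -2, -3)

Write a = (a_1, ..., a_3) in the standard basis. For each basis vector v_i, ℓ(v_i) = <v_i, a> is a linear equation in the a_j's. Collect the n equations into a matrix system V a = ℓ, where row i of V is v_i (expressed in the standard basis). Since V is invertible (lower-triangular with 1s on the diagonal, up to permutation), solve by back-substitution:
  V =
[[0, 1, 0],
 [1, 0, 0],
 [1, 1, 1]]
  V a = (-2, 2, -3)
Solving gives a = (2, -2, -3).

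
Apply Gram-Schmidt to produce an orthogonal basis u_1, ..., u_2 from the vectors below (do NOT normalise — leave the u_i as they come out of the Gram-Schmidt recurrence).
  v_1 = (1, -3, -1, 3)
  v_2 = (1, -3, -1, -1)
Orthogonal basis:
  u_1 = (1, -3, -1, 3)
  u_2 = (3/5, -9/5, -3/5, -11/5)

Apply the Gram-Schmidt recurrence
  u_1 = v_1
  u_i = v_i − Σ_{j<i} ((v_i · u_j) / (u_j · u_j)) · u_j.

Step by step this gives:
  u_1 = (1, -3, -1, 3)
  u_2 = (3/5, -9/5, -3/5, -11/5)

Orthogonality check:
  u_2 · u_1 = 0 (should be 0)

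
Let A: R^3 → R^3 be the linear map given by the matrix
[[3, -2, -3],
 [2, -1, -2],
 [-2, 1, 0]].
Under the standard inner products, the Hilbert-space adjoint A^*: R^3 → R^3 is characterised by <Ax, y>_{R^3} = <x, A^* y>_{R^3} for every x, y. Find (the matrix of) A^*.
A^* = A^T =
[[3, 2, -2],
 [-2, -1, 1],
 [-3, -2, 0]]

For real matrices with standard dot products, the defining identity <Ax, y> = <x, A^* y> gives (Ax)^T y = x^T (A^*) y, i.e. x^T A^T y = x^T (A^*) y. Since this holds for all x, y, we must have A^* = A^T. Therefore
A^* =
[[3, 2, -2],
 [-2, -1, 1],
 [-3, -2, 0]].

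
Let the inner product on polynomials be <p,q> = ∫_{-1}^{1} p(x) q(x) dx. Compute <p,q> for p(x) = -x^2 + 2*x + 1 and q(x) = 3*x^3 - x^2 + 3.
<p,q> = 92/15

Expand the product: p(x)·q(x) = -3*x^5 + 7*x^4 + x^3 - 4*x^2 + 6*x + 3.
∫_{-1}^{1} of each monomial x^k gives [2/(k+1) if k even, 0 if k odd]. Integrating term-by-term (or equivalently evaluating the antiderivative F(x) = -x^6/2 + 7*x^5/5 + x^4/4 - 4*x^3/3 + 3*x^2 + 3*x at the endpoints):
  F(1) − F(−1) = 349/60 − (-19/60) = 92/15.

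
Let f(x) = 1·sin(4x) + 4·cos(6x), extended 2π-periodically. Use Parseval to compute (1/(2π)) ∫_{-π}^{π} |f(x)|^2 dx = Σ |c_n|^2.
Σ |c_n|^2 = 17/2

Expand |f|^2 and use orthogonality of {sin(nx), cos(mx)} on [-π, π]:
  ∫_{-π}^{π} sin(nx)^2 dx = π, ∫ cos(mx)^2 dx = π, and cross terms integrate to 0.
So ∫_{-π}^{π} f(x)^2 dx = 1^2 · π + 4^2 · π = (1 + 16)π.
Divide by 2π: (1 + 16)/2 = 17/2.
By Parseval, this equals Σ |c_n|^2.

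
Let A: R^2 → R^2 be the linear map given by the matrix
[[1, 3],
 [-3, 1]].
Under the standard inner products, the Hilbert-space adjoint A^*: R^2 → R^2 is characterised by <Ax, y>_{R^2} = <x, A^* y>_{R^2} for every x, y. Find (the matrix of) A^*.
A^* = A^T =
[[1, -3],
 [3, 1]]

For real matrices with standard dot products, the defining identity <Ax, y> = <x, A^* y> gives (Ax)^T y = x^T (A^*) y, i.e. x^T A^T y = x^T (A^*) y. Since this holds for all x, y, we must have A^* = A^T. Therefore
A^* =
[[1, -3],
 [3, 1]].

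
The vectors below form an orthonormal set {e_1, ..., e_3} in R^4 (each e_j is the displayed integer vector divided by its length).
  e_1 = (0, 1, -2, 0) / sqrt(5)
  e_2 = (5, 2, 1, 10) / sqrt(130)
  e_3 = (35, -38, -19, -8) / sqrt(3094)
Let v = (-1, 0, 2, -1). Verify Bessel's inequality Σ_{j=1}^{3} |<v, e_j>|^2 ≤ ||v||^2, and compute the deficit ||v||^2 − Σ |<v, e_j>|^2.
Σ |<v, e_j>|^2 = 698/119; ||v||^2 = 6; deficit = 16/119

Write each e_j = u_j / sqrt(<u_j, u_j>) where u_j is the displayed integer vector. Then <v, e_j> = <v, u_j> / sqrt(<u_j, u_j>), so |<v, e_j>|^2 = <v, u_j>^2 / <u_j, u_j>.
Coefficients: <v, e_1> = -4/sqrt(5), <v, e_2> = -13/sqrt(130), <v, e_3> = -65/sqrt(3094).
Square and sum: Σ |<v, e_j>|^2 = 698/119.
Compute ||v||^2 = v·v = 6.
Deficit = 6 − 698/119 = 16/119 ≥ 0, confirming Bessel's inequality. (The deficit equals ||v − Σ <v,e_j> e_j||^2, the squared distance from v to span{e_j}.)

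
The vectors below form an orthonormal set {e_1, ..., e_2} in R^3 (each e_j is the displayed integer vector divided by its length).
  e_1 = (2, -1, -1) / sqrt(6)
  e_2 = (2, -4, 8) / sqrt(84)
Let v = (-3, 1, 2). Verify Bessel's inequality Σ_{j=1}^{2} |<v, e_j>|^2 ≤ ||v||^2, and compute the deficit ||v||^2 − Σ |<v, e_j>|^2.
Σ |<v, e_j>|^2 = 195/14; ||v||^2 = 14; deficit = 1/14

Write each e_j = u_j / sqrt(<u_j, u_j>) where u_j is the displayed integer vector. Then <v, e_j> = <v, u_j> / sqrt(<u_j, u_j>), so |<v, e_j>|^2 = <v, u_j>^2 / <u_j, u_j>.
Coefficients: <v, e_1> = -9/sqrt(6), <v, e_2> = 6/sqrt(84).
Square and sum: Σ |<v, e_j>|^2 = 195/14.
Compute ||v||^2 = v·v = 14.
Deficit = 14 − 195/14 = 1/14 ≥ 0, confirming Bessel's inequality. (The deficit equals ||v − Σ <v,e_j> e_j||^2, the squared distance from v to span{e_j}.)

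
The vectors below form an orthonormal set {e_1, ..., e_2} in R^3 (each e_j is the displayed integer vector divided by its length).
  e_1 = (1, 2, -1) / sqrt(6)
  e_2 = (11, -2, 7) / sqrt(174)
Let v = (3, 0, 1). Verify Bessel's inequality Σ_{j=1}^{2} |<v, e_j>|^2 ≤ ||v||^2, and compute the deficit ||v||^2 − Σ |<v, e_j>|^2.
Σ |<v, e_j>|^2 = 286/29; ||v||^2 = 10; deficit = 4/29

Write each e_j = u_j / sqrt(<u_j, u_j>) where u_j is the displayed integer vector. Then <v, e_j> = <v, u_j> / sqrt(<u_j, u_j>), so |<v, e_j>|^2 = <v, u_j>^2 / <u_j, u_j>.
Coefficients: <v, e_1> = 2/sqrt(6), <v, e_2> = 40/sqrt(174).
Square and sum: Σ |<v, e_j>|^2 = 286/29.
Compute ||v||^2 = v·v = 10.
Deficit = 10 − 286/29 = 4/29 ≥ 0, confirming Bessel's inequality. (The deficit equals ||v − Σ <v,e_j> e_j||^2, the squared distance from v to span{e_j}.)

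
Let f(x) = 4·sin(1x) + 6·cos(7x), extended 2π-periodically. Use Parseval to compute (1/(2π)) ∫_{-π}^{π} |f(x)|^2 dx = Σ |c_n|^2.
Σ |c_n|^2 = 26

Expand |f|^2 and use orthogonality of {sin(nx), cos(mx)} on [-π, π]:
  ∫_{-π}^{π} sin(nx)^2 dx = π, ∫ cos(mx)^2 dx = π, and cross terms integrate to 0.
So ∫_{-π}^{π} f(x)^2 dx = 4^2 · π + 6^2 · π = (16 + 36)π.
Divide by 2π: (16 + 36)/2 = 26.
By Parseval, this equals Σ |c_n|^2.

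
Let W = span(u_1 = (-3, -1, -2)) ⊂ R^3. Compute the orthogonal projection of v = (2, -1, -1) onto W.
proj_W(v) = (9/14, 3/14, 3/7)

Set up U = [u_1 | ... | u_1] ∈ R^(3×1). The projector onto W = col(U) is P = U (U^T U)^(-1) U^T.
Compute U^T U =
  [14],
and U^T v = (-3).
Solve U^T U · c = U^T v for the coefficients: c = (-3/14). The projection is proj_W(v) = U c.
Check: (v - proj_W(v)) · u_1 = 0  (should be 0).
Result: proj_W(v) = (9/14, 3/14, 3/7).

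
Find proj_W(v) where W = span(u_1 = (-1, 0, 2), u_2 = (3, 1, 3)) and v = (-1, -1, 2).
proj_W(v) = (-52/43, -5/86, 163/86)

Set up U = [u_1 | ... | u_2] ∈ R^(3×2). The projector onto W = col(U) is P = U (U^T U)^(-1) U^T.
Compute U^T U =
  [5, 3]
  [3, 19],
and U^T v = (5, 2).
Solve U^T U · c = U^T v for the coefficients: c = (89/86, -5/86). The projection is proj_W(v) = U c.
Check: (v - proj_W(v)) · u_1 = 0  (should be 0).
Check: (v - proj_W(v)) · u_2 = 0  (should be 0).
Result: proj_W(v) = (-52/43, -5/86, 163/86).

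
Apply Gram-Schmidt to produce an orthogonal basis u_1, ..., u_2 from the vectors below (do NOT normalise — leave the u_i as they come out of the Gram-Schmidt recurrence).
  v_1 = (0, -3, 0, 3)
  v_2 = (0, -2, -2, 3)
Orthogonal basis:
  u_1 = (0, -3, 0, 3)
  u_2 = (0, 1/2, -2, 1/2)

Apply the Gram-Schmidt recurrence
  u_1 = v_1
  u_i = v_i − Σ_{j<i} ((v_i · u_j) / (u_j · u_j)) · u_j.

Step by step this gives:
  u_1 = (0, -3, 0, 3)
  u_2 = (0, 1/2, -2, 1/2)

Orthogonality check:
  u_2 · u_1 = 0 (should be 0)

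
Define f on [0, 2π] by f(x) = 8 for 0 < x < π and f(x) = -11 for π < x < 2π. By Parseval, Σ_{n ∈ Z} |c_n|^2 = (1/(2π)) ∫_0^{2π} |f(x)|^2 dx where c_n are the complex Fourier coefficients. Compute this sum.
Σ |c_n|^2 = 185/2

Parseval equates the L^2 energy of f (normalised by 1/(2π)) with the ℓ^2 sum of its Fourier coefficients: (1/(2π)) ∫_0^{2π} |f|^2 = Σ |c_n|^2.
Compute the left side: (1/(2π)) [∫_0^π 8^2 dx + ∫_π^{2π} (-11)^2 dx] = (1/(2π)) · (64π + 121π) = (64 + 121)/2 = 185/2.
So Σ_{n ∈ Z} |c_n|^2 = 185/2.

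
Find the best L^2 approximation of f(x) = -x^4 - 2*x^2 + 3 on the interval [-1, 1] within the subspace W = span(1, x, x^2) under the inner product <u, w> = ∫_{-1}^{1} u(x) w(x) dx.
g(x) = 108/35 - 20*x^2/7

The best approximation g ∈ W is the orthogonal projection of f onto W. Writing g = a_0 + a_1 x + a_2 x^2, the coefficients solve the normal equations G · a = b where
  G_{ij} = <φ_i, φ_j> and b_i = <f, φ_i>, with φ_0 = 1, φ_1 = x, φ_2 = x^2.
G =
  [2, 0, 2/3]
  [0, 2/3, 0]
  [2/3, 0, 2/5],
b = (64/15, 0, 32/35).
Solving gives a_0 = 108/35, a_1 = 0, a_2 = -20/7, so
  g(x) = 108/35 - 20*x^2/7.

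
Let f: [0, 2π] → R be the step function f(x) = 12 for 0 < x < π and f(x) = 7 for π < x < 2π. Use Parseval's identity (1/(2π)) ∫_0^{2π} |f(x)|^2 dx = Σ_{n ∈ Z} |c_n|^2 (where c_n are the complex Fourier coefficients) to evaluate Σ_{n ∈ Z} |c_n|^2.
Σ |c_n|^2 = 193/2

Parseval equates the L^2 energy of f (normalised by 1/(2π)) with the ℓ^2 sum of its Fourier coefficients: (1/(2π)) ∫_0^{2π} |f|^2 = Σ |c_n|^2.
Compute the left side: (1/(2π)) [∫_0^π 12^2 dx + ∫_π^{2π} 7^2 dx] = (1/(2π)) · (144π + 49π) = (144 + 49)/2 = 193/2.
So Σ_{n ∈ Z} |c_n|^2 = 193/2.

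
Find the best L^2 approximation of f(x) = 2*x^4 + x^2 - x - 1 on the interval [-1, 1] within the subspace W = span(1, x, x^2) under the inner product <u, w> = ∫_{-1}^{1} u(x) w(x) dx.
g(x) = 19*x^2/7 - x - 41/35

The best approximation g ∈ W is the orthogonal projection of f onto W. Writing g = a_0 + a_1 x + a_2 x^2, the coefficients solve the normal equations G · a = b where
  G_{ij} = <φ_i, φ_j> and b_i = <f, φ_i>, with φ_0 = 1, φ_1 = x, φ_2 = x^2.
G =
  [2, 0, 2/3]
  [0, 2/3, 0]
  [2/3, 0, 2/5],
b = (-8/15, -2/3, 32/105).
Solving gives a_0 = -41/35, a_1 = -1, a_2 = 19/7, so
  g(x) = 19*x^2/7 - x - 41/35.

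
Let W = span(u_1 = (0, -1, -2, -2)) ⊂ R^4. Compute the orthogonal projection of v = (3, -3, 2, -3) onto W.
proj_W(v) = (0, -5/9, -10/9, -10/9)

Set up U = [u_1 | ... | u_1] ∈ R^(4×1). The projector onto W = col(U) is P = U (U^T U)^(-1) U^T.
Compute U^T U =
  [9],
and U^T v = (5).
Solve U^T U · c = U^T v for the coefficients: c = (5/9). The projection is proj_W(v) = U c.
Check: (v - proj_W(v)) · u_1 = 0  (should be 0).
Result: proj_W(v) = (0, -5/9, -10/9, -10/9).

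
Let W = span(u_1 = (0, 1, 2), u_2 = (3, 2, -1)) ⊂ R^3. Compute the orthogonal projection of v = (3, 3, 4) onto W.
proj_W(v) = (33/14, 132/35, 253/70)

Set up U = [u_1 | ... | u_2] ∈ R^(3×2). The projector onto W = col(U) is P = U (U^T U)^(-1) U^T.
Compute U^T U =
  [5, 0]
  [0, 14],
and U^T v = (11, 11).
Solve U^T U · c = U^T v for the coefficients: c = (11/5, 11/14). The projection is proj_W(v) = U c.
Check: (v - proj_W(v)) · u_1 = 0  (should be 0).
Check: (v - proj_W(v)) · u_2 = 0  (should be 0).
Result: proj_W(v) = (33/14, 132/35, 253/70).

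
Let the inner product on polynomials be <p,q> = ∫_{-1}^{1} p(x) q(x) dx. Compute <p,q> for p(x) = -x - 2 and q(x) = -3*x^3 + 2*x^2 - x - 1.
<p,q> = 16/5

Expand the product: p(x)·q(x) = 3*x^4 + 4*x^3 - 3*x^2 + 3*x + 2.
∫_{-1}^{1} of each monomial x^k gives [2/(k+1) if k even, 0 if k odd]. Integrating term-by-term (or equivalently evaluating the antiderivative F(x) = 3*x^5/5 + x^4 - x^3 + 3*x^2/2 + 2*x at the endpoints):
  F(1) − F(−1) = 41/10 − (9/10) = 16/5.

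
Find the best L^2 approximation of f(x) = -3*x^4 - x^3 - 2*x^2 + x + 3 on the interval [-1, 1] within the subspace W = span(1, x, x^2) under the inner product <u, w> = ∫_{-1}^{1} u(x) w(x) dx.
g(x) = -32*x^2/7 + 2*x/5 + 114/35

The best approximation g ∈ W is the orthogonal projection of f onto W. Writing g = a_0 + a_1 x + a_2 x^2, the coefficients solve the normal equations G · a = b where
  G_{ij} = <φ_i, φ_j> and b_i = <f, φ_i>, with φ_0 = 1, φ_1 = x, φ_2 = x^2.
G =
  [2, 0, 2/3]
  [0, 2/3, 0]
  [2/3, 0, 2/5],
b = (52/15, 4/15, 12/35).
Solving gives a_0 = 114/35, a_1 = 2/5, a_2 = -32/7, so
  g(x) = -32*x^2/7 + 2*x/5 + 114/35.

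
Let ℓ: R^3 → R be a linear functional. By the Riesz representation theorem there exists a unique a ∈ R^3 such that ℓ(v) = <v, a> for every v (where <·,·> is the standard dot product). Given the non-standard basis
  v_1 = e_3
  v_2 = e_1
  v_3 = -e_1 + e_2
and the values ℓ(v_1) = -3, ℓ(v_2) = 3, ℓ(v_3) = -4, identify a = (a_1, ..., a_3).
a = (3, -1, -3)

Write a = (a_1, ..., a_3) in the standard basis. For each basis vector v_i, ℓ(v_i) = <v_i, a> is a linear equation in the a_j's. Collect the n equations into a matrix system V a = ℓ, where row i of V is v_i (expressed in the standard basis). Since V is invertible (lower-triangular with 1s on the diagonal, up to permutation), solve by back-substitution:
  V =
[[0, 0, 1],
 [1, 0, 0],
 [-1, 1, 0]]
  V a = (-3, 3, -4)
Solving gives a = (3, -1, -3).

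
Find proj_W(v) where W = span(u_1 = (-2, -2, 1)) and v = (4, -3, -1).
proj_W(v) = (2/3, 2/3, -1/3)

Set up U = [u_1 | ... | u_1] ∈ R^(3×1). The projector onto W = col(U) is P = U (U^T U)^(-1) U^T.
Compute U^T U =
  [9],
and U^T v = (-3).
Solve U^T U · c = U^T v for the coefficients: c = (-1/3). The projection is proj_W(v) = U c.
Check: (v - proj_W(v)) · u_1 = 0  (should be 0).
Result: proj_W(v) = (2/3, 2/3, -1/3).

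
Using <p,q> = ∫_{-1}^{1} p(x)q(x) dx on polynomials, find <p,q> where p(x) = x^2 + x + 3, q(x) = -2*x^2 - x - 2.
<p,q> = -94/5

Expand the product: p(x)·q(x) = -2*x^4 - 3*x^3 - 9*x^2 - 5*x - 6.
∫_{-1}^{1} of each monomial x^k gives [2/(k+1) if k even, 0 if k odd]. Integrating term-by-term (or equivalently evaluating the antiderivative F(x) = -2*x^5/5 - 3*x^4/4 - 3*x^3 - 5*x^2/2 - 6*x at the endpoints):
  F(1) − F(−1) = -253/20 − (123/20) = -94/5.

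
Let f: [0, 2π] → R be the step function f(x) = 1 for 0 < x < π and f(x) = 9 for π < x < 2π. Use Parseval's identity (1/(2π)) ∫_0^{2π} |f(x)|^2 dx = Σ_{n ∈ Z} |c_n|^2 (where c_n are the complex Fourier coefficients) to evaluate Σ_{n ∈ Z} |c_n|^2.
Σ |c_n|^2 = 41

Parseval equates the L^2 energy of f (normalised by 1/(2π)) with the ℓ^2 sum of its Fourier coefficients: (1/(2π)) ∫_0^{2π} |f|^2 = Σ |c_n|^2.
Compute the left side: (1/(2π)) [∫_0^π 1^2 dx + ∫_π^{2π} 9^2 dx] = (1/(2π)) · (1π + 81π) = (1 + 81)/2 = 41.
So Σ_{n ∈ Z} |c_n|^2 = 41.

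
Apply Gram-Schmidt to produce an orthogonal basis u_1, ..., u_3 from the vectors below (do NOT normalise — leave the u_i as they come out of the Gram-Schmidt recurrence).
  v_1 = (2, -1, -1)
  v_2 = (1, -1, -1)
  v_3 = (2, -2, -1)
Orthogonal basis:
  u_1 = (2, -1, -1)
  u_2 = (-1/3, -1/3, -1/3)
  u_3 = (0, -1/2, 1/2)

Apply the Gram-Schmidt recurrence
  u_1 = v_1
  u_i = v_i − Σ_{j<i} ((v_i · u_j) / (u_j · u_j)) · u_j.

Step by step this gives:
  u_1 = (2, -1, -1)
  u_2 = (-1/3, -1/3, -1/3)
  u_3 = (0, -1/2, 1/2)

Orthogonality check:
  u_2 · u_1 = 0 (should be 0)
  u_3 · u_1 = 0 (should be 0)
  u_3 · u_2 = 0 (should be 0)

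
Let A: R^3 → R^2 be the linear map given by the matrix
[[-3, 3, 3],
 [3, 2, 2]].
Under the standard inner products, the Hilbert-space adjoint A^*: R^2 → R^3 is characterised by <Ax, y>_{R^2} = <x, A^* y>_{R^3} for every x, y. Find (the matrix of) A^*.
A^* = A^T =
[[-3, 3],
 [3, 2],
 [3, 2]]

For real matrices with standard dot products, the defining identity <Ax, y> = <x, A^* y> gives (Ax)^T y = x^T (A^*) y, i.e. x^T A^T y = x^T (A^*) y. Since this holds for all x, y, we must have A^* = A^T. Therefore
A^* =
[[-3, 3],
 [3, 2],
 [3, 2]].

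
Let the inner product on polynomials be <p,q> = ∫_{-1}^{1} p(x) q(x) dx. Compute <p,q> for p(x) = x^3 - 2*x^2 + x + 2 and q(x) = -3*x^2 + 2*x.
<p,q> = 8/15

Expand the product: p(x)·q(x) = -3*x^5 + 8*x^4 - 7*x^3 - 4*x^2 + 4*x.
∫_{-1}^{1} of each monomial x^k gives [2/(k+1) if k even, 0 if k odd]. Integrating term-by-term (or equivalently evaluating the antiderivative F(x) = -x^6/2 + 8*x^5/5 - 7*x^4/4 - 4*x^3/3 + 2*x^2 at the endpoints):
  F(1) − F(−1) = 1/60 − (-31/60) = 8/15.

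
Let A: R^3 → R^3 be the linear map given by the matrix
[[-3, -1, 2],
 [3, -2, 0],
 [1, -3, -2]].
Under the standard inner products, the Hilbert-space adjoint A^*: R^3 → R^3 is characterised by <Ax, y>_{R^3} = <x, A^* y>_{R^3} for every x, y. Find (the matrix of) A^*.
A^* = A^T =
[[-3, 3, 1],
 [-1, -2, -3],
 [2, 0, -2]]

For real matrices with standard dot products, the defining identity <Ax, y> = <x, A^* y> gives (Ax)^T y = x^T (A^*) y, i.e. x^T A^T y = x^T (A^*) y. Since this holds for all x, y, we must have A^* = A^T. Therefore
A^* =
[[-3, 3, 1],
 [-1, -2, -3],
 [2, 0, -2]].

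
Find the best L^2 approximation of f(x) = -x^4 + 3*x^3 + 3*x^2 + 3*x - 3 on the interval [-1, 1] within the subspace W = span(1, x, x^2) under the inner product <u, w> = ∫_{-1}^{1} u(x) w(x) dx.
g(x) = 15*x^2/7 + 24*x/5 - 102/35

The best approximation g ∈ W is the orthogonal projection of f onto W. Writing g = a_0 + a_1 x + a_2 x^2, the coefficients solve the normal equations G · a = b where
  G_{ij} = <φ_i, φ_j> and b_i = <f, φ_i>, with φ_0 = 1, φ_1 = x, φ_2 = x^2.
G =
  [2, 0, 2/3]
  [0, 2/3, 0]
  [2/3, 0, 2/5],
b = (-22/5, 16/5, -38/35).
Solving gives a_0 = -102/35, a_1 = 24/5, a_2 = 15/7, so
  g(x) = 15*x^2/7 + 24*x/5 - 102/35.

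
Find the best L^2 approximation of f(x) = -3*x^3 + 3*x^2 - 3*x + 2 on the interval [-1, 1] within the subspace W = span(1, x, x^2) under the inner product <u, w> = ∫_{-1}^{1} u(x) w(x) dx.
g(x) = 3*x^2 - 24*x/5 + 2

The best approximation g ∈ W is the orthogonal projection of f onto W. Writing g = a_0 + a_1 x + a_2 x^2, the coefficients solve the normal equations G · a = b where
  G_{ij} = <φ_i, φ_j> and b_i = <f, φ_i>, with φ_0 = 1, φ_1 = x, φ_2 = x^2.
G =
  [2, 0, 2/3]
  [0, 2/3, 0]
  [2/3, 0, 2/5],
b = (6, -16/5, 38/15).
Solving gives a_0 = 2, a_1 = -24/5, a_2 = 3, so
  g(x) = 3*x^2 - 24*x/5 + 2.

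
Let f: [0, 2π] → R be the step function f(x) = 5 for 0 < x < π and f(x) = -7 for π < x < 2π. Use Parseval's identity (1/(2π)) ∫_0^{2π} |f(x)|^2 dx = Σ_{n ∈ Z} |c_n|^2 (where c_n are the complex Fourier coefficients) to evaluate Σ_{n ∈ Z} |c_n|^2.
Σ |c_n|^2 = 37

Parseval equates the L^2 energy of f (normalised by 1/(2π)) with the ℓ^2 sum of its Fourier coefficients: (1/(2π)) ∫_0^{2π} |f|^2 = Σ |c_n|^2.
Compute the left side: (1/(2π)) [∫_0^π 5^2 dx + ∫_π^{2π} (-7)^2 dx] = (1/(2π)) · (25π + 49π) = (25 + 49)/2 = 37.
So Σ_{n ∈ Z} |c_n|^2 = 37.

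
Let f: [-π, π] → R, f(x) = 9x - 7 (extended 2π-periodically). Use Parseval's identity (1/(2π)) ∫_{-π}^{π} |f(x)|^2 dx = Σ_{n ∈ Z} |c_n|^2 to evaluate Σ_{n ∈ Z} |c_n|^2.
Σ |c_n|^2 = 27π^2 + 49

Expand and integrate term by term over [-π, π]:
  ∫ (9x)^2 dx = 81·(2π^3/3); ∫ 2·9·(-7)·x dx = 0 (odd integrand); ∫ (-7)^2 dx = 49·2π.
So (1/(2π)) ∫_{-π}^{π} (9x - 7)^2 dx = 81π^2/3 + 49 = 27π^2 + 49.
Parseval ⇒ Σ |c_n|^2 = 27π^2 + 49.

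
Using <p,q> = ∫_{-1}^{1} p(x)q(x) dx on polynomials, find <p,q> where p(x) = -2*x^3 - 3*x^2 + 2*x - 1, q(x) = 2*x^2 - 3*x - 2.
<p,q> = 8/3

Expand the product: p(x)·q(x) = -4*x^5 + 17*x^3 - 2*x^2 - x + 2.
∫_{-1}^{1} of each monomial x^k gives [2/(k+1) if k even, 0 if k odd]. Integrating term-by-term (or equivalently evaluating the antiderivative F(x) = -2*x^6/3 + 17*x^4/4 - 2*x^3/3 - x^2/2 + 2*x at the endpoints):
  F(1) − F(−1) = 53/12 − (7/4) = 8/3.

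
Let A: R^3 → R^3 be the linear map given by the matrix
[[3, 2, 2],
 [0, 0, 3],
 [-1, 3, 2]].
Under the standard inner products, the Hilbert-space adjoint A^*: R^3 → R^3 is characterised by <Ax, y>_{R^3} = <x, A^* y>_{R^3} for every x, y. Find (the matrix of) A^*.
A^* = A^T =
[[3, 0, -1],
 [2, 0, 3],
 [2, 3, 2]]

For real matrices with standard dot products, the defining identity <Ax, y> = <x, A^* y> gives (Ax)^T y = x^T (A^*) y, i.e. x^T A^T y = x^T (A^*) y. Since this holds for all x, y, we must have A^* = A^T. Therefore
A^* =
[[3, 0, -1],
 [2, 0, 3],
 [2, 3, 2]].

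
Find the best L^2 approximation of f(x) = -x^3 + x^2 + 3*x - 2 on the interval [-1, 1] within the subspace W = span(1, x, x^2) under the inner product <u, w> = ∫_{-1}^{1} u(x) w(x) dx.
g(x) = x^2 + 12*x/5 - 2

The best approximation g ∈ W is the orthogonal projection of f onto W. Writing g = a_0 + a_1 x + a_2 x^2, the coefficients solve the normal equations G · a = b where
  G_{ij} = <φ_i, φ_j> and b_i = <f, φ_i>, with φ_0 = 1, φ_1 = x, φ_2 = x^2.
G =
  [2, 0, 2/3]
  [0, 2/3, 0]
  [2/3, 0, 2/5],
b = (-10/3, 8/5, -14/15).
Solving gives a_0 = -2, a_1 = 12/5, a_2 = 1, so
  g(x) = x^2 + 12*x/5 - 2.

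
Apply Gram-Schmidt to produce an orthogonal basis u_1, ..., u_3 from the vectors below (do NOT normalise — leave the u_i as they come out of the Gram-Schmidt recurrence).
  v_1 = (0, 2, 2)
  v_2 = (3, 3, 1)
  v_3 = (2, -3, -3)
Orthogonal basis:
  u_1 = (0, 2, 2)
  u_2 = (3, 1, -1)
  u_3 = (4/11, -6/11, 6/11)

Apply the Gram-Schmidt recurrence
  u_1 = v_1
  u_i = v_i − Σ_{j<i} ((v_i · u_j) / (u_j · u_j)) · u_j.

Step by step this gives:
  u_1 = (0, 2, 2)
  u_2 = (3, 1, -1)
  u_3 = (4/11, -6/11, 6/11)

Orthogonality check:
  u_2 · u_1 = 0 (should be 0)
  u_3 · u_1 = 0 (should be 0)
  u_3 · u_2 = 0 (should be 0)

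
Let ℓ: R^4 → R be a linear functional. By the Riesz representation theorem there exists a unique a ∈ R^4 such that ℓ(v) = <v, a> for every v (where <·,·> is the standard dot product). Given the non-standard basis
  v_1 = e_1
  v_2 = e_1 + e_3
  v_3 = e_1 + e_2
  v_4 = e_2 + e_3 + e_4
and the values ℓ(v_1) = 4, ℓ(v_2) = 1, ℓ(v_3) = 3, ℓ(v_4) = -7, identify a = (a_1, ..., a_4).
a = (4, -1, -3, -3)

Write a = (a_1, ..., a_4) in the standard basis. For each basis vector v_i, ℓ(v_i) = <v_i, a> is a linear equation in the a_j's. Collect the n equations into a matrix system V a = ℓ, where row i of V is v_i (expressed in the standard basis). Since V is invertible (lower-triangular with 1s on the diagonal, up to permutation), solve by back-substitution:
  V =
[[1, 0, 0, 0],
 [1, 0, 1, 0],
 [1, 1, 0, 0],
 [0, 1, 1, 1]]
  V a = (4, 1, 3, -7)
Solving gives a = (4, -1, -3, -3).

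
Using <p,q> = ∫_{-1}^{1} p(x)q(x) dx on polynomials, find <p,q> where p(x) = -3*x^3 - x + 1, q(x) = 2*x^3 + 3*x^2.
<p,q> = -18/35

Expand the product: p(x)·q(x) = -6*x^6 - 9*x^5 - 2*x^4 - x^3 + 3*x^2.
∫_{-1}^{1} of each monomial x^k gives [2/(k+1) if k even, 0 if k odd]. Integrating term-by-term (or equivalently evaluating the antiderivative F(x) = -6*x^7/7 - 3*x^6/2 - 2*x^5/5 - x^4/4 + x^3 at the endpoints):
  F(1) − F(−1) = -281/140 − (-209/140) = -18/35.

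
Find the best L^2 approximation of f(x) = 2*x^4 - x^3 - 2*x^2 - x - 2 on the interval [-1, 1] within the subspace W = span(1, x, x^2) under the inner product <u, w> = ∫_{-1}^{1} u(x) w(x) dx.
g(x) = -2*x^2/7 - 8*x/5 - 76/35

The best approximation g ∈ W is the orthogonal projection of f onto W. Writing g = a_0 + a_1 x + a_2 x^2, the coefficients solve the normal equations G · a = b where
  G_{ij} = <φ_i, φ_j> and b_i = <f, φ_i>, with φ_0 = 1, φ_1 = x, φ_2 = x^2.
G =
  [2, 0, 2/3]
  [0, 2/3, 0]
  [2/3, 0, 2/5],
b = (-68/15, -16/15, -164/105).
Solving gives a_0 = -76/35, a_1 = -8/5, a_2 = -2/7, so
  g(x) = -2*x^2/7 - 8*x/5 - 76/35.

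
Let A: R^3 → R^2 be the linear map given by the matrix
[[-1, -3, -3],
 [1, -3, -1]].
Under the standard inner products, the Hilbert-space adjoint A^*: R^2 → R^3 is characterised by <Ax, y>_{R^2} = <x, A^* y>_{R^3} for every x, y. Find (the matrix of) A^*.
A^* = A^T =
[[-1, 1],
 [-3, -3],
 [-3, -1]]

For real matrices with standard dot products, the defining identity <Ax, y> = <x, A^* y> gives (Ax)^T y = x^T (A^*) y, i.e. x^T A^T y = x^T (A^*) y. Since this holds for all x, y, we must have A^* = A^T. Therefore
A^* =
[[-1, 1],
 [-3, -3],
 [-3, -1]].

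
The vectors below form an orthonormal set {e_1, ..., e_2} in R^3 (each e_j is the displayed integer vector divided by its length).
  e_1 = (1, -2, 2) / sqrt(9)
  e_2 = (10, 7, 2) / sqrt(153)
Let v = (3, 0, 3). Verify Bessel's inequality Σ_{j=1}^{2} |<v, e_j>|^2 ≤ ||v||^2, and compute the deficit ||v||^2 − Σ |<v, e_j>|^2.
Σ |<v, e_j>|^2 = 297/17; ||v||^2 = 18; deficit = 9/17

Write each e_j = u_j / sqrt(<u_j, u_j>) where u_j is the displayed integer vector. Then <v, e_j> = <v, u_j> / sqrt(<u_j, u_j>), so |<v, e_j>|^2 = <v, u_j>^2 / <u_j, u_j>.
Coefficients: <v, e_1> = 9/sqrt(9), <v, e_2> = 36/sqrt(153).
Square and sum: Σ |<v, e_j>|^2 = 297/17.
Compute ||v||^2 = v·v = 18.
Deficit = 18 − 297/17 = 9/17 ≥ 0, confirming Bessel's inequality. (The deficit equals ||v − Σ <v,e_j> e_j||^2, the squared distance from v to span{e_j}.)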